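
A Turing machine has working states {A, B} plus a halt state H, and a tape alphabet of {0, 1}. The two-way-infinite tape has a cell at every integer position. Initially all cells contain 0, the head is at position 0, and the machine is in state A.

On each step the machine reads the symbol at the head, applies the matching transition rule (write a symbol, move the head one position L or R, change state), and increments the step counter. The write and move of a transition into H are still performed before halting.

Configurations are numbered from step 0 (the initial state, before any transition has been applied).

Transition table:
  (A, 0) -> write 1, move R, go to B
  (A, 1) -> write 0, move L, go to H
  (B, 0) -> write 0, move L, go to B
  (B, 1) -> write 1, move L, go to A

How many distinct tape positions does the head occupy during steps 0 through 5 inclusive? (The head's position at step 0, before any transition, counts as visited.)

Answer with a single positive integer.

Answer: 3

Derivation:
Step 1: in state A at pos 0, read 0 -> (A,0)->write 1,move R,goto B. Now: state=B, head=1, tape[-1..2]=0100 (head:   ^)
Step 2: in state B at pos 1, read 0 -> (B,0)->write 0,move L,goto B. Now: state=B, head=0, tape[-1..2]=0100 (head:  ^)
Step 3: in state B at pos 0, read 1 -> (B,1)->write 1,move L,goto A. Now: state=A, head=-1, tape[-2..2]=00100 (head:  ^)
Step 4: in state A at pos -1, read 0 -> (A,0)->write 1,move R,goto B. Now: state=B, head=0, tape[-2..2]=01100 (head:   ^)
Step 5: in state B at pos 0, read 1 -> (B,1)->write 1,move L,goto A. Now: state=A, head=-1, tape[-2..2]=01100 (head:  ^)
Head positions at steps 0..5: starting at 0, distinct positions visited = {-1, 0, 1} -> 3 position(s)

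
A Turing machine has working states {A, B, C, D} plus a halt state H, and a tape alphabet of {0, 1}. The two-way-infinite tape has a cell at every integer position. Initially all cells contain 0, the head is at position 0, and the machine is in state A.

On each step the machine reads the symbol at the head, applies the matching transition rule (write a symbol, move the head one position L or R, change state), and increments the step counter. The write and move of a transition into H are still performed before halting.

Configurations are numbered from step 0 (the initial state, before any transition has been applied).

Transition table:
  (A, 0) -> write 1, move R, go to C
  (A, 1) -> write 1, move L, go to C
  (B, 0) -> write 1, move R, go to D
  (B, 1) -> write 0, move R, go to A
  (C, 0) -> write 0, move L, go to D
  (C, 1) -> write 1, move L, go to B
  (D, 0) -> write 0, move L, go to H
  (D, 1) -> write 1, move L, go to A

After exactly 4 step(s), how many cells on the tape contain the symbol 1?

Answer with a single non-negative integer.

Answer: 2

Derivation:
Step 1: in state A at pos 0, read 0 -> (A,0)->write 1,move R,goto C. Now: state=C, head=1, tape[-1..2]=0100 (head:   ^)
Step 2: in state C at pos 1, read 0 -> (C,0)->write 0,move L,goto D. Now: state=D, head=0, tape[-1..2]=0100 (head:  ^)
Step 3: in state D at pos 0, read 1 -> (D,1)->write 1,move L,goto A. Now: state=A, head=-1, tape[-2..2]=00100 (head:  ^)
Step 4: in state A at pos -1, read 0 -> (A,0)->write 1,move R,goto C. Now: state=C, head=0, tape[-2..2]=01100 (head:   ^)
Cells containing 1 after step 4: {-1, 0} -> 2 cell(s)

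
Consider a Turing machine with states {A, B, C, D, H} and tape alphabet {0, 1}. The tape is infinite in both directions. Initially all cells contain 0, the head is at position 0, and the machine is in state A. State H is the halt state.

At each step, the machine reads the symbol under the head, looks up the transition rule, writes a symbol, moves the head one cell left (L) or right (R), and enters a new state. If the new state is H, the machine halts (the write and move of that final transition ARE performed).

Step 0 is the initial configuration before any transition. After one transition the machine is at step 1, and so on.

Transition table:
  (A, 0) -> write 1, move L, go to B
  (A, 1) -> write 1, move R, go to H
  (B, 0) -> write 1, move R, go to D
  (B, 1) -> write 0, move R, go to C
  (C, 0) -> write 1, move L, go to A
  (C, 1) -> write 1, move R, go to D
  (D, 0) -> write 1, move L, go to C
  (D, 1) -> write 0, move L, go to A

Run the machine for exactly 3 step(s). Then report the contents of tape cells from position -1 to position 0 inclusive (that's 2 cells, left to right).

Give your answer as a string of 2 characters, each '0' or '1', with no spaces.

Step 1: in state A at pos 0, read 0 -> (A,0)->write 1,move L,goto B. Now: state=B, head=-1, tape[-2..1]=0010 (head:  ^)
Step 2: in state B at pos -1, read 0 -> (B,0)->write 1,move R,goto D. Now: state=D, head=0, tape[-2..1]=0110 (head:   ^)
Step 3: in state D at pos 0, read 1 -> (D,1)->write 0,move L,goto A. Now: state=A, head=-1, tape[-2..1]=0100 (head:  ^)

Answer: 10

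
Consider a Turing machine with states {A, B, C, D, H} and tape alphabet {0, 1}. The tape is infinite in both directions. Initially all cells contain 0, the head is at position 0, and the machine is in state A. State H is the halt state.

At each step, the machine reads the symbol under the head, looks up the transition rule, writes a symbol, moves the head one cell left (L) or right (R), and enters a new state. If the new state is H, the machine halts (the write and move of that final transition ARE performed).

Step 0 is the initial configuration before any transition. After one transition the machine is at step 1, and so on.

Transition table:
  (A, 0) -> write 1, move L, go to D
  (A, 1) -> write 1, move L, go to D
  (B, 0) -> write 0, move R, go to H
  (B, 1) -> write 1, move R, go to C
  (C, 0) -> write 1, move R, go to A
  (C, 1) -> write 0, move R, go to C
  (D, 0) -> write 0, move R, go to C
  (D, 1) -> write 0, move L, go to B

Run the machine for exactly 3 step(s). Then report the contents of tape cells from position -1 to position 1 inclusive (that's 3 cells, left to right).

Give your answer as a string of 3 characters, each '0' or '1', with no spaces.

Step 1: in state A at pos 0, read 0 -> (A,0)->write 1,move L,goto D. Now: state=D, head=-1, tape[-2..1]=0010 (head:  ^)
Step 2: in state D at pos -1, read 0 -> (D,0)->write 0,move R,goto C. Now: state=C, head=0, tape[-2..1]=0010 (head:   ^)
Step 3: in state C at pos 0, read 1 -> (C,1)->write 0,move R,goto C. Now: state=C, head=1, tape[-2..2]=00000 (head:    ^)

Answer: 000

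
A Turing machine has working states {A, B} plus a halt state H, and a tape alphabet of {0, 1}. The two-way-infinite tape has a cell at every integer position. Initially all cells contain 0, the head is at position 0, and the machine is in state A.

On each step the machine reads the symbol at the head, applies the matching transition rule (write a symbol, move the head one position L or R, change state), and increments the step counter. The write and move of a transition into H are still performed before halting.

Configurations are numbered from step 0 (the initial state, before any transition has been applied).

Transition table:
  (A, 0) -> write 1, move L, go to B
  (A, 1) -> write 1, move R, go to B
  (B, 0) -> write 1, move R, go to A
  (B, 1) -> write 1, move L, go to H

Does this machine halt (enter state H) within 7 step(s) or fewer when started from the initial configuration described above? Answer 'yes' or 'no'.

Answer: yes

Derivation:
Step 1: in state A at pos 0, read 0 -> (A,0)->write 1,move L,goto B. Now: state=B, head=-1, tape[-2..1]=0010 (head:  ^)
Step 2: in state B at pos -1, read 0 -> (B,0)->write 1,move R,goto A. Now: state=A, head=0, tape[-2..1]=0110 (head:   ^)
Step 3: in state A at pos 0, read 1 -> (A,1)->write 1,move R,goto B. Now: state=B, head=1, tape[-2..2]=01100 (head:    ^)
Step 4: in state B at pos 1, read 0 -> (B,0)->write 1,move R,goto A. Now: state=A, head=2, tape[-2..3]=011100 (head:     ^)
Step 5: in state A at pos 2, read 0 -> (A,0)->write 1,move L,goto B. Now: state=B, head=1, tape[-2..3]=011110 (head:    ^)
Step 6: in state B at pos 1, read 1 -> (B,1)->write 1,move L,goto H. Now: state=H, head=0, tape[-2..3]=011110 (head:   ^)
State H reached at step 6; 6 <= 7 -> yes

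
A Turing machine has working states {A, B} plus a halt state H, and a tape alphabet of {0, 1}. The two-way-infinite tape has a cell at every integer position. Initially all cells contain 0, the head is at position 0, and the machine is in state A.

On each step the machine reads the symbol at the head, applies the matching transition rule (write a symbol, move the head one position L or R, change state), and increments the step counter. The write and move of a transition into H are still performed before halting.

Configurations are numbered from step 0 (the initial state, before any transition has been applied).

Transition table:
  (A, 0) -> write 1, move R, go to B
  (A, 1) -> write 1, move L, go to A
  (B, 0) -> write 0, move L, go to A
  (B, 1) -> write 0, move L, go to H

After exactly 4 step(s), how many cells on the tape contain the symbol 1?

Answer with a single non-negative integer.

Step 1: in state A at pos 0, read 0 -> (A,0)->write 1,move R,goto B. Now: state=B, head=1, tape[-1..2]=0100 (head:   ^)
Step 2: in state B at pos 1, read 0 -> (B,0)->write 0,move L,goto A. Now: state=A, head=0, tape[-1..2]=0100 (head:  ^)
Step 3: in state A at pos 0, read 1 -> (A,1)->write 1,move L,goto A. Now: state=A, head=-1, tape[-2..2]=00100 (head:  ^)
Step 4: in state A at pos -1, read 0 -> (A,0)->write 1,move R,goto B. Now: state=B, head=0, tape[-2..2]=01100 (head:   ^)
Cells containing 1 after step 4: {-1, 0} -> 2 cell(s)

Answer: 2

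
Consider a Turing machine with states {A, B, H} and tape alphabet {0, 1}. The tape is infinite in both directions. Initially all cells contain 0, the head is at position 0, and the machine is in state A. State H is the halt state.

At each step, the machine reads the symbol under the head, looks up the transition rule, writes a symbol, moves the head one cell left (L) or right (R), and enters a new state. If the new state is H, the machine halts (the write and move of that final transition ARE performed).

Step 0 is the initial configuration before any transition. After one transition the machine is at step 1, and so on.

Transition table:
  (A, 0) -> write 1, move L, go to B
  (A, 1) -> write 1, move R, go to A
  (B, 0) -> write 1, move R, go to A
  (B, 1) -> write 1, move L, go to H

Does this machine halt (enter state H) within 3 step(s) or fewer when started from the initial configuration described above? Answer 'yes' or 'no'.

Answer: no

Derivation:
Step 1: in state A at pos 0, read 0 -> (A,0)->write 1,move L,goto B. Now: state=B, head=-1, tape[-2..1]=0010 (head:  ^)
Step 2: in state B at pos -1, read 0 -> (B,0)->write 1,move R,goto A. Now: state=A, head=0, tape[-2..1]=0110 (head:   ^)
Step 3: in state A at pos 0, read 1 -> (A,1)->write 1,move R,goto A. Now: state=A, head=1, tape[-2..2]=01100 (head:    ^)
After 3 step(s): state = A (not H) -> not halted within 3 -> no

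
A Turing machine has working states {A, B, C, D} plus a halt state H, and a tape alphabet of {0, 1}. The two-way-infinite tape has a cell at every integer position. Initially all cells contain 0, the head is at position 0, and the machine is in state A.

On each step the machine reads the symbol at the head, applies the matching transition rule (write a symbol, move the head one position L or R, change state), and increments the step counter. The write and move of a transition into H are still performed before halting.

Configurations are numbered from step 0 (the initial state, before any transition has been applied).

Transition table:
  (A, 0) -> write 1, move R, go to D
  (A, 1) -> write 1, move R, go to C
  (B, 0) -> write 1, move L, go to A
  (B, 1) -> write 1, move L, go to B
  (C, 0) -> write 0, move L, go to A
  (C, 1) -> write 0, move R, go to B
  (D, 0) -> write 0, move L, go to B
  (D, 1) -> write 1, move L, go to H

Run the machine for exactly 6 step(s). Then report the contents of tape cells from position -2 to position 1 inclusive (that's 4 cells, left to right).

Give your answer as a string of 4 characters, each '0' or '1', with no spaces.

Step 1: in state A at pos 0, read 0 -> (A,0)->write 1,move R,goto D. Now: state=D, head=1, tape[-1..2]=0100 (head:   ^)
Step 2: in state D at pos 1, read 0 -> (D,0)->write 0,move L,goto B. Now: state=B, head=0, tape[-1..2]=0100 (head:  ^)
Step 3: in state B at pos 0, read 1 -> (B,1)->write 1,move L,goto B. Now: state=B, head=-1, tape[-2..2]=00100 (head:  ^)
Step 4: in state B at pos -1, read 0 -> (B,0)->write 1,move L,goto A. Now: state=A, head=-2, tape[-3..2]=001100 (head:  ^)
Step 5: in state A at pos -2, read 0 -> (A,0)->write 1,move R,goto D. Now: state=D, head=-1, tape[-3..2]=011100 (head:   ^)
Step 6: in state D at pos -1, read 1 -> (D,1)->write 1,move L,goto H. Now: state=H, head=-2, tape[-3..2]=011100 (head:  ^)

Answer: 1110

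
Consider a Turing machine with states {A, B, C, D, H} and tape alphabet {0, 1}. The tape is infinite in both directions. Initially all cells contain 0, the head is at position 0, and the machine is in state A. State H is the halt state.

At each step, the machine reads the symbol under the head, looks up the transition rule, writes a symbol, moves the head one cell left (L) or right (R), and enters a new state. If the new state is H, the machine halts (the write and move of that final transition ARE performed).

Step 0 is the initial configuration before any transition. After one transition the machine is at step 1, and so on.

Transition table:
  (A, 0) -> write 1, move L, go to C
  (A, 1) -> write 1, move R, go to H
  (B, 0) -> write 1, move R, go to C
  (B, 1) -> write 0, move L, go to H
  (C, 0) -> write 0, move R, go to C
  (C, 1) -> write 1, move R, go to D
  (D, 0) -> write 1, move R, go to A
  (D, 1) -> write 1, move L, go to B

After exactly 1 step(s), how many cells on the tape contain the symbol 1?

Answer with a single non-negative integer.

Answer: 1

Derivation:
Step 1: in state A at pos 0, read 0 -> (A,0)->write 1,move L,goto C. Now: state=C, head=-1, tape[-2..1]=0010 (head:  ^)
Cells containing 1 after step 1: {0} -> 1 cell(s)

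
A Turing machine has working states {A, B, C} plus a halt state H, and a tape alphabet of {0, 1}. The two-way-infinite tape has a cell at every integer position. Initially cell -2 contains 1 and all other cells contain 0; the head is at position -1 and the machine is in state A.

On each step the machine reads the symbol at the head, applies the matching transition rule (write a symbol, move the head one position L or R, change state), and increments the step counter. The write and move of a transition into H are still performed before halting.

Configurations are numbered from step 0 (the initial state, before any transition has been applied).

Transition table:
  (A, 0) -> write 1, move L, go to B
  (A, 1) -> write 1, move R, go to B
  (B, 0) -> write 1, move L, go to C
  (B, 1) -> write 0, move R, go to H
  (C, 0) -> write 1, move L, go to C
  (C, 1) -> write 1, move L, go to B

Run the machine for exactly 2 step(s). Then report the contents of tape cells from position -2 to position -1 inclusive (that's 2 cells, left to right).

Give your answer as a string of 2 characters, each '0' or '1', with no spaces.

Step 1: in state A at pos -1, read 0 -> (A,0)->write 1,move L,goto B. Now: state=B, head=-2, tape[-3..0]=0110 (head:  ^)
Step 2: in state B at pos -2, read 1 -> (B,1)->write 0,move R,goto H. Now: state=H, head=-1, tape[-3..0]=0010 (head:   ^)

Answer: 01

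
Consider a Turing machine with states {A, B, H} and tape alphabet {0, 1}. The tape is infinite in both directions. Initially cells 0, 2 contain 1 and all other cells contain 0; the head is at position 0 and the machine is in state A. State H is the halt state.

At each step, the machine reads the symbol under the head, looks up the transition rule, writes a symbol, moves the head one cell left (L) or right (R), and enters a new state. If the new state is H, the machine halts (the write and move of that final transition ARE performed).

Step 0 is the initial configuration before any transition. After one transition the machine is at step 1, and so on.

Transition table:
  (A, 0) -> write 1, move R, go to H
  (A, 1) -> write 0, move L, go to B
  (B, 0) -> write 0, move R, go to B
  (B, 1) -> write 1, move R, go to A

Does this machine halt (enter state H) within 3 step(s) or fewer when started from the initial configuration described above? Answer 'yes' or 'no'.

Answer: no

Derivation:
Step 1: in state A at pos 0, read 1 -> (A,1)->write 0,move L,goto B. Now: state=B, head=-1, tape[-2..3]=000010 (head:  ^)
Step 2: in state B at pos -1, read 0 -> (B,0)->write 0,move R,goto B. Now: state=B, head=0, tape[-2..3]=000010 (head:   ^)
Step 3: in state B at pos 0, read 0 -> (B,0)->write 0,move R,goto B. Now: state=B, head=1, tape[-2..3]=000010 (head:    ^)
After 3 step(s): state = B (not H) -> not halted within 3 -> no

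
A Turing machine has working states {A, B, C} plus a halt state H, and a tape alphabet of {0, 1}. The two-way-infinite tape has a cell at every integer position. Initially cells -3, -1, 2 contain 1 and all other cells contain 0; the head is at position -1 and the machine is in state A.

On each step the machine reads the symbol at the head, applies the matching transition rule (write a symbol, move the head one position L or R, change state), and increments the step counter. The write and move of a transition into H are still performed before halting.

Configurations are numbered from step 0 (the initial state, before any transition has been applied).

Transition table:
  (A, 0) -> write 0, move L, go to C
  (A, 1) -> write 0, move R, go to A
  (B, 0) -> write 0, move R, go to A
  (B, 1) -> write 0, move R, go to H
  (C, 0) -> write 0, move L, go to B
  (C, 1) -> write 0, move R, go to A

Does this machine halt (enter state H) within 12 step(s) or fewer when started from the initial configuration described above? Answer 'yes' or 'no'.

Answer: yes

Derivation:
Step 1: in state A at pos -1, read 1 -> (A,1)->write 0,move R,goto A. Now: state=A, head=0, tape[-4..3]=01000010 (head:     ^)
Step 2: in state A at pos 0, read 0 -> (A,0)->write 0,move L,goto C. Now: state=C, head=-1, tape[-4..3]=01000010 (head:    ^)
Step 3: in state C at pos -1, read 0 -> (C,0)->write 0,move L,goto B. Now: state=B, head=-2, tape[-4..3]=01000010 (head:   ^)
Step 4: in state B at pos -2, read 0 -> (B,0)->write 0,move R,goto A. Now: state=A, head=-1, tape[-4..3]=01000010 (head:    ^)
Step 5: in state A at pos -1, read 0 -> (A,0)->write 0,move L,goto C. Now: state=C, head=-2, tape[-4..3]=01000010 (head:   ^)
Step 6: in state C at pos -2, read 0 -> (C,0)->write 0,move L,goto B. Now: state=B, head=-3, tape[-4..3]=01000010 (head:  ^)
Step 7: in state B at pos -3, read 1 -> (B,1)->write 0,move R,goto H. Now: state=H, head=-2, tape[-4..3]=00000010 (head:   ^)
State H reached at step 7; 7 <= 12 -> yes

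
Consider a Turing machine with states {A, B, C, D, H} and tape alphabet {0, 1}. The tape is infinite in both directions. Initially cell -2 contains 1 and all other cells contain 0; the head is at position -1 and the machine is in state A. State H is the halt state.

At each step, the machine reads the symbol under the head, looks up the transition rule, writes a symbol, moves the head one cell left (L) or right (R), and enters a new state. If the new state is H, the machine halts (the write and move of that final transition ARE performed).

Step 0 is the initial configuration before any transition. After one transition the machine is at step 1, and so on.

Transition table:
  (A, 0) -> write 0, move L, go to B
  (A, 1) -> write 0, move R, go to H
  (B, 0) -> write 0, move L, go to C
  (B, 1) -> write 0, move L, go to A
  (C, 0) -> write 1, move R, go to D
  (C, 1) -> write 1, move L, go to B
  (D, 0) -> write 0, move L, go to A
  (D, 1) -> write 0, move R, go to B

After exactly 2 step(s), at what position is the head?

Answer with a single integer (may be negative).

Answer: -3

Derivation:
Step 1: in state A at pos -1, read 0 -> (A,0)->write 0,move L,goto B. Now: state=B, head=-2, tape[-3..0]=0100 (head:  ^)
Step 2: in state B at pos -2, read 1 -> (B,1)->write 0,move L,goto A. Now: state=A, head=-3, tape[-4..0]=00000 (head:  ^)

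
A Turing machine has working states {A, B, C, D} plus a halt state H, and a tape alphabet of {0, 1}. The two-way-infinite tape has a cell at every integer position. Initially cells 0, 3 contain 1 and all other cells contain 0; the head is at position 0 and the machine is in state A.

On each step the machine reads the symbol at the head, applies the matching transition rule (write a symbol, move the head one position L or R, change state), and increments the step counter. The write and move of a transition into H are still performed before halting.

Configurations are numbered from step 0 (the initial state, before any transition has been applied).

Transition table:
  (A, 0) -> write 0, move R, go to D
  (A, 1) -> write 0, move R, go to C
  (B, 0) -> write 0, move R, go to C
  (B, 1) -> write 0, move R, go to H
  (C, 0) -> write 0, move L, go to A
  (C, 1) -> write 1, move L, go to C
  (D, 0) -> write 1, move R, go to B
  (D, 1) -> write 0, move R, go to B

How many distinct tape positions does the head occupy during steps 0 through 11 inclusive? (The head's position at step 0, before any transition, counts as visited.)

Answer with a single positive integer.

Answer: 4

Derivation:
Step 1: in state A at pos 0, read 1 -> (A,1)->write 0,move R,goto C. Now: state=C, head=1, tape[-1..4]=000010 (head:   ^)
Step 2: in state C at pos 1, read 0 -> (C,0)->write 0,move L,goto A. Now: state=A, head=0, tape[-1..4]=000010 (head:  ^)
Step 3: in state A at pos 0, read 0 -> (A,0)->write 0,move R,goto D. Now: state=D, head=1, tape[-1..4]=000010 (head:   ^)
Step 4: in state D at pos 1, read 0 -> (D,0)->write 1,move R,goto B. Now: state=B, head=2, tape[-1..4]=001010 (head:    ^)
Step 5: in state B at pos 2, read 0 -> (B,0)->write 0,move R,goto C. Now: state=C, head=3, tape[-1..4]=001010 (head:     ^)
Step 6: in state C at pos 3, read 1 -> (C,1)->write 1,move L,goto C. Now: state=C, head=2, tape[-1..4]=001010 (head:    ^)
Step 7: in state C at pos 2, read 0 -> (C,0)->write 0,move L,goto A. Now: state=A, head=1, tape[-1..4]=001010 (head:   ^)
Step 8: in state A at pos 1, read 1 -> (A,1)->write 0,move R,goto C. Now: state=C, head=2, tape[-1..4]=000010 (head:    ^)
Step 9: in state C at pos 2, read 0 -> (C,0)->write 0,move L,goto A. Now: state=A, head=1, tape[-1..4]=000010 (head:   ^)
Step 10: in state A at pos 1, read 0 -> (A,0)->write 0,move R,goto D. Now: state=D, head=2, tape[-1..4]=000010 (head:    ^)
Step 11: in state D at pos 2, read 0 -> (D,0)->write 1,move R,goto B. Now: state=B, head=3, tape[-1..4]=000110 (head:     ^)
Head positions at steps 0..11: starting at 0, distinct positions visited = {0, 1, 2, 3} -> 4 position(s)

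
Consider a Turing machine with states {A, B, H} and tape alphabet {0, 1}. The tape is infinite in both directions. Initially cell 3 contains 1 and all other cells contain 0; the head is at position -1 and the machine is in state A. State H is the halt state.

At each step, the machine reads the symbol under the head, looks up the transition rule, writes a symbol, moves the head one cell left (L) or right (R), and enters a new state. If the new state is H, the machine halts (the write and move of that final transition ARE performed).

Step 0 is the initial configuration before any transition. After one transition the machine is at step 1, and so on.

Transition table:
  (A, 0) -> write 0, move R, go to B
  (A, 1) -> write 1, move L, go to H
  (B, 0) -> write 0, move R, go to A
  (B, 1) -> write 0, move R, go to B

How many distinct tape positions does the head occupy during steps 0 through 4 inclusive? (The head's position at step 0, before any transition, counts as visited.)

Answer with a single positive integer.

Answer: 5

Derivation:
Step 1: in state A at pos -1, read 0 -> (A,0)->write 0,move R,goto B. Now: state=B, head=0, tape[-2..4]=0000010 (head:   ^)
Step 2: in state B at pos 0, read 0 -> (B,0)->write 0,move R,goto A. Now: state=A, head=1, tape[-2..4]=0000010 (head:    ^)
Step 3: in state A at pos 1, read 0 -> (A,0)->write 0,move R,goto B. Now: state=B, head=2, tape[-2..4]=0000010 (head:     ^)
Step 4: in state B at pos 2, read 0 -> (B,0)->write 0,move R,goto A. Now: state=A, head=3, tape[-2..4]=0000010 (head:      ^)
Head positions at steps 0..4: starting at -1, distinct positions visited = {-1, 0, 1, 2, 3} -> 5 position(s)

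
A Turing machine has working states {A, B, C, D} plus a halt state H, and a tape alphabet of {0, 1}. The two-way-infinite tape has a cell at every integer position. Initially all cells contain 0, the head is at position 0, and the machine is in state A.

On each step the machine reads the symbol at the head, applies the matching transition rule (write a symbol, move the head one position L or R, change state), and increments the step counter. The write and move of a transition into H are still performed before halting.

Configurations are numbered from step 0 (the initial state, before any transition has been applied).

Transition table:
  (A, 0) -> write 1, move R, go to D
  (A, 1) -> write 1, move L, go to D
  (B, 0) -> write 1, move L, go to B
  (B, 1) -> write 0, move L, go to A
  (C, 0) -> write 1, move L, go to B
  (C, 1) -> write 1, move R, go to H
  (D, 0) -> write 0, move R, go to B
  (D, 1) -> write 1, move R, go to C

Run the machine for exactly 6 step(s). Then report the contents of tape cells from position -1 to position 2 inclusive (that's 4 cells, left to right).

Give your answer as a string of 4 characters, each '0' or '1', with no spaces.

Step 1: in state A at pos 0, read 0 -> (A,0)->write 1,move R,goto D. Now: state=D, head=1, tape[-1..2]=0100 (head:   ^)
Step 2: in state D at pos 1, read 0 -> (D,0)->write 0,move R,goto B. Now: state=B, head=2, tape[-1..3]=01000 (head:    ^)
Step 3: in state B at pos 2, read 0 -> (B,0)->write 1,move L,goto B. Now: state=B, head=1, tape[-1..3]=01010 (head:   ^)
Step 4: in state B at pos 1, read 0 -> (B,0)->write 1,move L,goto B. Now: state=B, head=0, tape[-1..3]=01110 (head:  ^)
Step 5: in state B at pos 0, read 1 -> (B,1)->write 0,move L,goto A. Now: state=A, head=-1, tape[-2..3]=000110 (head:  ^)
Step 6: in state A at pos -1, read 0 -> (A,0)->write 1,move R,goto D. Now: state=D, head=0, tape[-2..3]=010110 (head:   ^)

Answer: 1011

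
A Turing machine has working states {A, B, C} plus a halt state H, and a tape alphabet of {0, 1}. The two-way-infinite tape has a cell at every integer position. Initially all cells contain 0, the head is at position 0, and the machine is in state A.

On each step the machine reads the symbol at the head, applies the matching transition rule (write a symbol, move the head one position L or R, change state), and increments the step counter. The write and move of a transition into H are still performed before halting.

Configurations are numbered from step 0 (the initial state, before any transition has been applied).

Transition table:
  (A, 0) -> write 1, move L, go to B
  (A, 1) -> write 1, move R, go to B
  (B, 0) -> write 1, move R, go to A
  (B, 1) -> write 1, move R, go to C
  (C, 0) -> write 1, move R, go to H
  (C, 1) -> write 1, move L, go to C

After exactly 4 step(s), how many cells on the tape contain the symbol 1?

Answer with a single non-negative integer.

Answer: 3

Derivation:
Step 1: in state A at pos 0, read 0 -> (A,0)->write 1,move L,goto B. Now: state=B, head=-1, tape[-2..1]=0010 (head:  ^)
Step 2: in state B at pos -1, read 0 -> (B,0)->write 1,move R,goto A. Now: state=A, head=0, tape[-2..1]=0110 (head:   ^)
Step 3: in state A at pos 0, read 1 -> (A,1)->write 1,move R,goto B. Now: state=B, head=1, tape[-2..2]=01100 (head:    ^)
Step 4: in state B at pos 1, read 0 -> (B,0)->write 1,move R,goto A. Now: state=A, head=2, tape[-2..3]=011100 (head:     ^)
Cells containing 1 after step 4: {-1, 0, 1} -> 3 cell(s)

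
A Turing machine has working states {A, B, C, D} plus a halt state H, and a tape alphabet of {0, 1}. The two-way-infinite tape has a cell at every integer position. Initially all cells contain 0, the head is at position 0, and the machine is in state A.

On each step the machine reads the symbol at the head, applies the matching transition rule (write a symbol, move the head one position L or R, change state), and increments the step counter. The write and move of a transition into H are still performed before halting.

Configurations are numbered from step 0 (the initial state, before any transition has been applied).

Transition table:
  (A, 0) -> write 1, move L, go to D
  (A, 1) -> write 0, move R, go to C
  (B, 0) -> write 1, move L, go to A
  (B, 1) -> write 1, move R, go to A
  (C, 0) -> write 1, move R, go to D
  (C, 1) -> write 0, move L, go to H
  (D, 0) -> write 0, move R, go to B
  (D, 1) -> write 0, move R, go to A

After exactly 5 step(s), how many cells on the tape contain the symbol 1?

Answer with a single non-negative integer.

Step 1: in state A at pos 0, read 0 -> (A,0)->write 1,move L,goto D. Now: state=D, head=-1, tape[-2..1]=0010 (head:  ^)
Step 2: in state D at pos -1, read 0 -> (D,0)->write 0,move R,goto B. Now: state=B, head=0, tape[-2..1]=0010 (head:   ^)
Step 3: in state B at pos 0, read 1 -> (B,1)->write 1,move R,goto A. Now: state=A, head=1, tape[-2..2]=00100 (head:    ^)
Step 4: in state A at pos 1, read 0 -> (A,0)->write 1,move L,goto D. Now: state=D, head=0, tape[-2..2]=00110 (head:   ^)
Step 5: in state D at pos 0, read 1 -> (D,1)->write 0,move R,goto A. Now: state=A, head=1, tape[-2..2]=00010 (head:    ^)
Cells containing 1 after step 5: {1} -> 1 cell(s)

Answer: 1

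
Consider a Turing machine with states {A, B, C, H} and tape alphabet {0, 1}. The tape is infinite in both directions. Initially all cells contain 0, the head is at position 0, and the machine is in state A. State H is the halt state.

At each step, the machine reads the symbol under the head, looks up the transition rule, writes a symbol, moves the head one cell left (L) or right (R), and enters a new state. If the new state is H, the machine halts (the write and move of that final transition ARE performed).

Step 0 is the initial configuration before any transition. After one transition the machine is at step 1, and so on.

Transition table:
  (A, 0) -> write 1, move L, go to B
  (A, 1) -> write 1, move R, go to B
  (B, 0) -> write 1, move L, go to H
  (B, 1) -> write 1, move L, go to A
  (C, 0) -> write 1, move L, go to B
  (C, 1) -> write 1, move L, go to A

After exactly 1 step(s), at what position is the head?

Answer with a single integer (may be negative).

Answer: -1

Derivation:
Step 1: in state A at pos 0, read 0 -> (A,0)->write 1,move L,goto B. Now: state=B, head=-1, tape[-2..1]=0010 (head:  ^)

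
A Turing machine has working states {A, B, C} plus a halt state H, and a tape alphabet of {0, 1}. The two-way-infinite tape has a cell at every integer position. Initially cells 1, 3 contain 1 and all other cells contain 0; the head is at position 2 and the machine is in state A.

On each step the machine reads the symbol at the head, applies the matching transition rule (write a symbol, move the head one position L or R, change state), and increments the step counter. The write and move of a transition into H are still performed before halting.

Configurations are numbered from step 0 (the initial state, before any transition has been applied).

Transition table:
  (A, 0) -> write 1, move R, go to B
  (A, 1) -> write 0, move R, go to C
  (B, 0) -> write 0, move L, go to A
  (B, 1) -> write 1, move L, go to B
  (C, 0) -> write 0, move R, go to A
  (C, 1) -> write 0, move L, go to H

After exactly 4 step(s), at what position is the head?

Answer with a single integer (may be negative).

Answer: 0

Derivation:
Step 1: in state A at pos 2, read 0 -> (A,0)->write 1,move R,goto B. Now: state=B, head=3, tape[0..4]=01110 (head:    ^)
Step 2: in state B at pos 3, read 1 -> (B,1)->write 1,move L,goto B. Now: state=B, head=2, tape[0..4]=01110 (head:   ^)
Step 3: in state B at pos 2, read 1 -> (B,1)->write 1,move L,goto B. Now: state=B, head=1, tape[0..4]=01110 (head:  ^)
Step 4: in state B at pos 1, read 1 -> (B,1)->write 1,move L,goto B. Now: state=B, head=0, tape[-1..4]=001110 (head:  ^)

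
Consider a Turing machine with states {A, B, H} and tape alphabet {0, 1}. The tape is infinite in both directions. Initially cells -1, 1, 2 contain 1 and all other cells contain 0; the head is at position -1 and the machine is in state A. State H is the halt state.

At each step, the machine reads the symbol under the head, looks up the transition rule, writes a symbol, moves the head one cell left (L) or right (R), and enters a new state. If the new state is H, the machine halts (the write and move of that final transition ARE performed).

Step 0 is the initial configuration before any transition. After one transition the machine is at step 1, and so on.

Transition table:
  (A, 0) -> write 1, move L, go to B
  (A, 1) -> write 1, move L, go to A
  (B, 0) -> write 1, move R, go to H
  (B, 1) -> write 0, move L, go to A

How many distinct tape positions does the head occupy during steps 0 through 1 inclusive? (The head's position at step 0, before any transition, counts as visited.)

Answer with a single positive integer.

Answer: 2

Derivation:
Step 1: in state A at pos -1, read 1 -> (A,1)->write 1,move L,goto A. Now: state=A, head=-2, tape[-3..3]=0010110 (head:  ^)
Head positions at steps 0..1: starting at -1, distinct positions visited = {-2, -1} -> 2 position(s)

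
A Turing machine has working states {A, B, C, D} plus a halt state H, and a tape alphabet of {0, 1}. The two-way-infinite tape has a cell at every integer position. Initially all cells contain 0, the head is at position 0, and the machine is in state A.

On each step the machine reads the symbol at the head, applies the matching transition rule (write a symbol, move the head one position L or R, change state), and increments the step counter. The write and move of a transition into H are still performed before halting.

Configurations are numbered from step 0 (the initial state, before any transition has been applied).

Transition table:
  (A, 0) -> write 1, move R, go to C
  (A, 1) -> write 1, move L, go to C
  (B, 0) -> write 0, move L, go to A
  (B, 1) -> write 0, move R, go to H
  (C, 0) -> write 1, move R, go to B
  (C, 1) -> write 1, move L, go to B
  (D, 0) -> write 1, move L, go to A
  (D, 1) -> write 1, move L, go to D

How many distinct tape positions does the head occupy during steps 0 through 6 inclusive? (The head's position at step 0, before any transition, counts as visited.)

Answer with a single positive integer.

Step 1: in state A at pos 0, read 0 -> (A,0)->write 1,move R,goto C. Now: state=C, head=1, tape[-1..2]=0100 (head:   ^)
Step 2: in state C at pos 1, read 0 -> (C,0)->write 1,move R,goto B. Now: state=B, head=2, tape[-1..3]=01100 (head:    ^)
Step 3: in state B at pos 2, read 0 -> (B,0)->write 0,move L,goto A. Now: state=A, head=1, tape[-1..3]=01100 (head:   ^)
Step 4: in state A at pos 1, read 1 -> (A,1)->write 1,move L,goto C. Now: state=C, head=0, tape[-1..3]=01100 (head:  ^)
Step 5: in state C at pos 0, read 1 -> (C,1)->write 1,move L,goto B. Now: state=B, head=-1, tape[-2..3]=001100 (head:  ^)
Step 6: in state B at pos -1, read 0 -> (B,0)->write 0,move L,goto A. Now: state=A, head=-2, tape[-3..3]=0001100 (head:  ^)
Head positions at steps 0..6: starting at 0, distinct positions visited = {-2, -1, 0, 1, 2} -> 5 position(s)

Answer: 5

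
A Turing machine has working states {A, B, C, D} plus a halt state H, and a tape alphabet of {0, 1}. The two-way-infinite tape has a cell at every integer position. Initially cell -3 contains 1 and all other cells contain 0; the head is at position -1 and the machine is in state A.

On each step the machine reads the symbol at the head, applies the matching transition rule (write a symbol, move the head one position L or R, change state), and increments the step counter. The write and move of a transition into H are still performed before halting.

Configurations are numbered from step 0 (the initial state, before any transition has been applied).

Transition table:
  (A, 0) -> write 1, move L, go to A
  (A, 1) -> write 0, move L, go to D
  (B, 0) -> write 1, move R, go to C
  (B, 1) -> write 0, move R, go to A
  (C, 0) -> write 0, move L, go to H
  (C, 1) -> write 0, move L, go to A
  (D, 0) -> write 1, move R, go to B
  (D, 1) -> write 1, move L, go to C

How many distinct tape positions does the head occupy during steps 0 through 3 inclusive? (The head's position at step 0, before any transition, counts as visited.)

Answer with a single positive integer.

Step 1: in state A at pos -1, read 0 -> (A,0)->write 1,move L,goto A. Now: state=A, head=-2, tape[-4..0]=01010 (head:   ^)
Step 2: in state A at pos -2, read 0 -> (A,0)->write 1,move L,goto A. Now: state=A, head=-3, tape[-4..0]=01110 (head:  ^)
Step 3: in state A at pos -3, read 1 -> (A,1)->write 0,move L,goto D. Now: state=D, head=-4, tape[-5..0]=000110 (head:  ^)
Head positions at steps 0..3: starting at -1, distinct positions visited = {-4, -3, -2, -1} -> 4 position(s)

Answer: 4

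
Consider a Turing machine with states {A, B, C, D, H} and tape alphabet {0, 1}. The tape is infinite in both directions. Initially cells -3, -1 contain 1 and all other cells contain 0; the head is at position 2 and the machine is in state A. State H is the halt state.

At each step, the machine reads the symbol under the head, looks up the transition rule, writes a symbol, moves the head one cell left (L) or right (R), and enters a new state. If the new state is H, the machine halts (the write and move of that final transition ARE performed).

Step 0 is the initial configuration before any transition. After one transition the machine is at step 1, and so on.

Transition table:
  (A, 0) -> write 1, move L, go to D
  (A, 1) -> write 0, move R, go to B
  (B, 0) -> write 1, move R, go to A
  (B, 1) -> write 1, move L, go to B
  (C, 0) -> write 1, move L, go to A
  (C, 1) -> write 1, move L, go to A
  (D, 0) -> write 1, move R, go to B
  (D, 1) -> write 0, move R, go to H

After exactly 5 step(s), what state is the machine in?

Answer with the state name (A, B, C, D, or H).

Answer: A

Derivation:
Step 1: in state A at pos 2, read 0 -> (A,0)->write 1,move L,goto D. Now: state=D, head=1, tape[-4..3]=01010010 (head:      ^)
Step 2: in state D at pos 1, read 0 -> (D,0)->write 1,move R,goto B. Now: state=B, head=2, tape[-4..3]=01010110 (head:       ^)
Step 3: in state B at pos 2, read 1 -> (B,1)->write 1,move L,goto B. Now: state=B, head=1, tape[-4..3]=01010110 (head:      ^)
Step 4: in state B at pos 1, read 1 -> (B,1)->write 1,move L,goto B. Now: state=B, head=0, tape[-4..3]=01010110 (head:     ^)
Step 5: in state B at pos 0, read 0 -> (B,0)->write 1,move R,goto A. Now: state=A, head=1, tape[-4..3]=01011110 (head:      ^)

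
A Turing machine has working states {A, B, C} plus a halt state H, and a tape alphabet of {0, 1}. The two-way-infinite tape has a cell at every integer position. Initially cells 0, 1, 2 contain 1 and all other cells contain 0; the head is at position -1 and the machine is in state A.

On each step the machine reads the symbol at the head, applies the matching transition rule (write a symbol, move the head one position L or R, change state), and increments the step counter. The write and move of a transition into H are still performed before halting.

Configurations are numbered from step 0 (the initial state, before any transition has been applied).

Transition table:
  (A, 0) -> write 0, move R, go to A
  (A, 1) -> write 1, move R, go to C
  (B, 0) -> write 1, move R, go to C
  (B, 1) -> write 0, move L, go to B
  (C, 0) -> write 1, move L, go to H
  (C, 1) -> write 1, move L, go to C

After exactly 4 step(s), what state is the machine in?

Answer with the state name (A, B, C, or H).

Step 1: in state A at pos -1, read 0 -> (A,0)->write 0,move R,goto A. Now: state=A, head=0, tape[-2..3]=001110 (head:   ^)
Step 2: in state A at pos 0, read 1 -> (A,1)->write 1,move R,goto C. Now: state=C, head=1, tape[-2..3]=001110 (head:    ^)
Step 3: in state C at pos 1, read 1 -> (C,1)->write 1,move L,goto C. Now: state=C, head=0, tape[-2..3]=001110 (head:   ^)
Step 4: in state C at pos 0, read 1 -> (C,1)->write 1,move L,goto C. Now: state=C, head=-1, tape[-2..3]=001110 (head:  ^)

Answer: C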